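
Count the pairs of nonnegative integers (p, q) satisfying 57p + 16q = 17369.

19

gcd(57, 16) = 1  (57 = 3×16 + 9, 16 = 1×9 + 7, 9 = 1×7 + 2, 7 = 3×2 + 1, 2 = 2×1).
Back-substituting, 57×(-7) + 16×(25) = 1.
Scale by 17369: one solution is (-121583, 434225). Reduce p mod 16: (1, 1082).
General: p = 1 + 16t, q = 1082 - 57t.
p ≥ 0 ⇒ t ≥ 0; q ≥ 0 ⇒ t ≤ 18. So t ∈ [0, 18]: 19 solutions.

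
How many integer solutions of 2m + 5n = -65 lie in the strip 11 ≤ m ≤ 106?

gcd(5, 2) = 1  (5 = 2*2 + 1, 2 = 2*1).
Back-substituting, 2*(-2) + 5*(1) = 1.
Scale by -65: particular solution (130, -65); reduce m mod 5: (0, -13).
General solution: m = 0 + 5t, n = -13 - 2t for integer t.
11 ≤ 0 + 5t ≤ 106 gives t ∈ [3, 21], which is 19 values.

19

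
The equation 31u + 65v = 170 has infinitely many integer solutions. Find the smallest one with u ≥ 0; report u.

gcd(65, 31) = 1.
1 divides 170, so solutions exist.
By Bézout, 31×(21) + 65×(-10) = 1.
Scale by 170/1 = 170: (u₀, v₀) = (3570, -1700).
General solution: u = 3570 + 65t, v = -1700 - 31t for integer t.
u ≥ 0: smallest is 3570 mod 65 = 60 (at t = -54), with v = -26.

60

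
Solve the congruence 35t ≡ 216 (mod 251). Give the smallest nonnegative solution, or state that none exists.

250

gcd(251, 35) = 1.
1 divides 216, so solutions exist.
By Bézout, 35·(-43) + 251·(6) = 1.
So 35·(-43) ≡ 1 (mod 251); multiply by 216: t ≡ -9288 (mod 251).
Smallest nonnegative: t = -9288 mod 251 = 250.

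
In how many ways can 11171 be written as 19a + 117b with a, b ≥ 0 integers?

gcd(117, 19) = 1.
By Bézout, 19×(37) + 117×(-6) = 1.
One solution: (83, 82).
General: a = 83 + 117t, b = 82 - 19t.
a ≥ 0 ⇒ t ≥ 0; b ≥ 0 ⇒ t ≤ 4. So t ∈ [0, 4]: 5 solutions.

5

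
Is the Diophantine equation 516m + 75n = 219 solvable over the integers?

gcd(516, 75) = 3.
3 divides 219, so integer solutions exist.

yes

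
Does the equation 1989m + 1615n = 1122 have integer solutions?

gcd(1989, 1615):
  1989 = 1·1615 + 374
  1615 = 4·374 + 119
  374 = 3·119 + 17
  119 = 7·17
so gcd(1989, 1615) = 17.
17 divides 1122, so integer solutions exist.

yes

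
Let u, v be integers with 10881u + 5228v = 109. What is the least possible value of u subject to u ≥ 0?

gcd(10881, 5228) = 1.
1 divides 109, so solutions exist.
By Bézout, 10881·(1021) + 5228·(-2125) = 1.
Scale by 109/1 = 109: (u₀, v₀) = (111289, -231625).
General solution: u = 111289 + 5228t, v = -231625 - 10881t for integer t.
u ≥ 0: smallest is 111289 mod 5228 = 1501 (at t = -21), with v = -3124.

1501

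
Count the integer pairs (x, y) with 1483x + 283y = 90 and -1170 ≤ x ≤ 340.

6

gcd(1483, 283):
  1483 = 5*283 + 68
  283 = 4*68 + 11
  68 = 6*11 + 2
  11 = 5*2 + 1
  2 = 2*1
so gcd(1483, 283) = 1.
Back-substitute for Bézout coefficients:
  1 = 11 - 5*2
  ... = 1483*(-129) + 283*(676)
Scale by 90: particular solution (-11610, 60840); reduce x mod 283: (276, -1446).
General solution: x = 276 + 283t, y = -1446 - 1483t for integer t.
-1170 ≤ 276 + 283t ≤ 340 gives t ∈ [-5, 0], which is 6 values.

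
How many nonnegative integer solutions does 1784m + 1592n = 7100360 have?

gcd(1784, 1592) = 8  (1784 = 1×1592 + 192, 1592 = 8×192 + 56, 192 = 3×56 + 24, 56 = 2×24 + 8, 24 = 3×8).
Back-substituting, 1784×(-58) + 1592×(65) = 8.
Scale by 887545: one solution is (-51477610, 57690425). Reduce m mod 199: (108, 4339).
General: m = 108 + 199t, n = 4339 - 223t.
m ≥ 0 ⇒ t ≥ 0; n ≥ 0 ⇒ t ≤ 19. So t ∈ [0, 19]: 20 solutions.

20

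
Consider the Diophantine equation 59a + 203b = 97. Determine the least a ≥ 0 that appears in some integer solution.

184

gcd(203, 59) = 1  (203 = 3×59 + 26, 59 = 2×26 + 7, 26 = 3×7 + 5, 7 = 1×5 + 2, 5 = 2×2 + 1, 2 = 2×1).
1 divides 97, so solutions exist.
Back-substituting, 59×(-86) + 203×(25) = 1.
Scale by 97/1 = 97: (a₀, b₀) = (-8342, 2425).
General solution: a = -8342 + 203t, b = 2425 - 59t for integer t.
a ≥ 0: smallest is -8342 mod 203 = 184 (at t = 42), with b = -53.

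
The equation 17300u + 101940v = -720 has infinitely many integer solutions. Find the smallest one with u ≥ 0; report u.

gcd(101940, 17300):
  101940 = 5·17300 + 15440
  17300 = 1·15440 + 1860
  15440 = 8·1860 + 560
  1860 = 3·560 + 180
  560 = 3·180 + 20
  180 = 9·20
so gcd(101940, 17300) = 20.
20 divides -720, so solutions exist.
Back-substitute for Bézout coefficients:
  20 = 560 - 3·180
  ... = 17300·(-548) + 101940·(93)
Scale by -720/20 = -36: (u₀, v₀) = (19728, -3348).
General solution: u = 19728 + 5097t, v = -3348 - 865t for integer t.
u ≥ 0: smallest is 19728 mod 5097 = 4437 (at t = -3), with v = -753.

4437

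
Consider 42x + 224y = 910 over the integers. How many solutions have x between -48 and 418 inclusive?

gcd(224, 42) = 14  (224 = 5×42 + 14, 42 = 3×14).
Back-substituting, 42×(-5) + 224×(1) = 14.
Scale by 65: particular solution (-325, 65); reduce x mod 16: (11, 2).
General solution: x = 11 + 16t, y = 2 - 3t for integer t.
-48 ≤ 11 + 16t ≤ 418 gives t ∈ [-3, 25], which is 29 values.

29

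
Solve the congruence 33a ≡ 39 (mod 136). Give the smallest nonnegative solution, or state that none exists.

gcd(136, 33) = 1  (136 = 4*33 + 4, 33 = 8*4 + 1, 4 = 4*1).
1 divides 39, so solutions exist.
Back-substituting, 33*(33) + 136*(-8) = 1.
So 33*(33) ≡ 1 (mod 136); multiply by 39: a ≡ 1287 (mod 136).
Smallest nonnegative: a = 1287 mod 136 = 63.

63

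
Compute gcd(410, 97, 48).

1

gcd(410, 97):
  410 = 4×97 + 22
  97 = 4×22 + 9
  22 = 2×9 + 4
  9 = 2×4 + 1
  4 = 4×1
so gcd(410, 97) = 1.
gcd(1, 48) = 1.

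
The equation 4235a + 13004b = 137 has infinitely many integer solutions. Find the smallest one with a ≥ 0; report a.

651

gcd(13004, 4235):
  13004 = 3*4235 + 299
  4235 = 14*299 + 49
  299 = 6*49 + 5
  49 = 9*5 + 4
  5 = 1*4 + 1
  4 = 4*1
so gcd(13004, 4235) = 1.
1 divides 137, so solutions exist.
Back-substitute for Bézout coefficients:
  1 = 5 - 1*4
  ... = 4235*(-2653) + 13004*(864)
Scale by 137/1 = 137: (a₀, b₀) = (-363461, 118368).
General solution: a = -363461 + 13004t, b = 118368 - 4235t for integer t.
a ≥ 0: smallest is -363461 mod 13004 = 651 (at t = 28), with b = -212.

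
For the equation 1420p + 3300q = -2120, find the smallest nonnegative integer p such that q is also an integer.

124

gcd(3300, 1420):
  3300 = 2×1420 + 460
  1420 = 3×460 + 40
  460 = 11×40 + 20
  40 = 2×20
so gcd(3300, 1420) = 20.
20 divides -2120, so solutions exist.
Back-substitute for Bézout coefficients:
  20 = 460 - 11×40
  ... = 1420×(-79) + 3300×(34)
Scale by -2120/20 = -106: (p₀, q₀) = (8374, -3604).
General solution: p = 8374 + 165t, q = -3604 - 71t for integer t.
p ≥ 0: smallest is 8374 mod 165 = 124 (at t = -50), with q = -54.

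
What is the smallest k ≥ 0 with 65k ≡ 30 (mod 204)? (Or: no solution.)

gcd(204, 65) = 1.
1 divides 30, so solutions exist.
By Bézout, 65×(-91) + 204×(29) = 1.
So 65×(-91) ≡ 1 (mod 204); multiply by 30: k ≡ -2730 (mod 204).
Smallest nonnegative: k = -2730 mod 204 = 126.

126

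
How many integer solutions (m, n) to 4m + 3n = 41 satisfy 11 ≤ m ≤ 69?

20

gcd(4, 3) = 1.
By Bézout, 4·(1) + 3·(-1) = 1.
Particular solution: (2, 11).
General solution: m = 2 + 3t, n = 11 - 4t for integer t.
11 ≤ 2 + 3t ≤ 69 gives t ∈ [3, 22], which is 20 values.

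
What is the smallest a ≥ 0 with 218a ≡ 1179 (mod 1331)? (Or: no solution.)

329

gcd(1331, 218) = 1  (1331 = 6×218 + 23, 218 = 9×23 + 11, 23 = 2×11 + 1, 11 = 11×1).
1 divides 1179, so solutions exist.
Back-substituting, 218×(-116) + 1331×(19) = 1.
So 218×(-116) ≡ 1 (mod 1331); multiply by 1179: a ≡ -136764 (mod 1331).
Smallest nonnegative: a = -136764 mod 1331 = 329.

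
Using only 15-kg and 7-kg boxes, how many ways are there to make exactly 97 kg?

1

Need nonnegative integers with 15j + 7k = 97.
gcd(15, 7) = 1, and 15·(1) + 7·(-2) = 1.
So (j₀, k₀) = (97, -194); general j = 97 + 7t, k = -194 - 15t.
j ≥ 0 ⇒ t ≥ -13; k ≥ 0 ⇒ t ≤ -13. That's 1 value of t.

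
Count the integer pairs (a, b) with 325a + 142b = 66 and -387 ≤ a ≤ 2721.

22

gcd(325, 142) = 1.
By Bézout, 325×(-45) + 142×(103) = 1.
Particular solution: (12, -27).
General solution: a = 12 + 142t, b = -27 - 325t for integer t.
-387 ≤ 12 + 142t ≤ 2721 gives t ∈ [-2, 19], which is 22 values.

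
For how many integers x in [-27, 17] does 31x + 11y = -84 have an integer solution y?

4

gcd(31, 11):
  31 = 2·11 + 9
  11 = 1·9 + 2
  9 = 4·2 + 1
  2 = 2·1
so gcd(31, 11) = 1.
Back-substitute for Bézout coefficients:
  1 = 9 - 4·2
  ... = 31·(5) + 11·(-14)
Scale by -84: particular solution (-420, 1176); reduce x mod 11: (9, -33).
General solution: x = 9 + 11t, y = -33 - 31t for integer t.
-27 ≤ 9 + 11t ≤ 17 gives t ∈ [-3, 0], which is 4 values.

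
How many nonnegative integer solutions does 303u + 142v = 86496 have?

gcd(303, 142) = 1  (303 = 2*142 + 19, 142 = 7*19 + 9, 19 = 2*9 + 1, 9 = 9*1).
Back-substituting, 303*(15) + 142*(-32) = 1.
Scale by 86496: one solution is (1297440, -2767872). Reduce u mod 142: (128, 336).
General: u = 128 + 142t, v = 336 - 303t.
u ≥ 0 ⇒ t ≥ 0; v ≥ 0 ⇒ t ≤ 1. So t ∈ [0, 1]: 2 solutions.

2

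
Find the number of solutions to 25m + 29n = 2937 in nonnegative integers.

gcd(29, 25):
  29 = 1·25 + 4
  25 = 6·4 + 1
  4 = 4·1
so gcd(29, 25) = 1.
Back-substitute for Bézout coefficients:
  1 = 25 - 6·4
  ... = 25·(7) + 29·(-6)
Scale by 2937: one solution is (20559, -17622). Reduce m mod 29: (27, 78).
General: m = 27 + 29t, n = 78 - 25t.
m ≥ 0 ⇒ t ≥ 0; n ≥ 0 ⇒ t ≤ 3. So t ∈ [0, 3]: 4 solutions.

4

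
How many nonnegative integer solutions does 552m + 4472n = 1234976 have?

gcd(4472, 552) = 8.
By Bézout, 552*(-81) + 4472*(10) = 8.
One solution: (139, 259).
General: m = 139 + 559t, n = 259 - 69t.
m ≥ 0 ⇒ t ≥ 0; n ≥ 0 ⇒ t ≤ 3. So t ∈ [0, 3]: 4 solutions.

4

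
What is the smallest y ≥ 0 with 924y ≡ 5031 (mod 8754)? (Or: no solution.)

gcd(8754, 924) = 6.
6 does not divide 5031, so the congruence has no solution.

no solution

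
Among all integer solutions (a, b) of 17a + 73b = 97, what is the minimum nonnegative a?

gcd(73, 17):
  73 = 4*17 + 5
  17 = 3*5 + 2
  5 = 2*2 + 1
  2 = 2*1
so gcd(73, 17) = 1.
1 divides 97, so solutions exist.
Back-substitute for Bézout coefficients:
  1 = 5 - 2*2
  ... = 17*(-30) + 73*(7)
Scale by 97/1 = 97: (a₀, b₀) = (-2910, 679).
General solution: a = -2910 + 73t, b = 679 - 17t for integer t.
a ≥ 0: smallest is -2910 mod 73 = 10 (at t = 40), with b = -1.

10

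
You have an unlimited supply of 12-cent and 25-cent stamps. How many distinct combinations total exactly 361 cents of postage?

Need nonnegative integers with 12j + 25k = 361.
gcd(12, 25) = 1, and 12·(-2) + 25·(1) = 1.
So (j₀, k₀) = (-722, 361); general j = -722 + 25t, k = 361 - 12t.
j ≥ 0 ⇒ t ≥ 29; k ≥ 0 ⇒ t ≤ 30. That's 2 values of t.

2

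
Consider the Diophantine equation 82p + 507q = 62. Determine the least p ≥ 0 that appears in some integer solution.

347

gcd(507, 82):
  507 = 6×82 + 15
  82 = 5×15 + 7
  15 = 2×7 + 1
  7 = 7×1
so gcd(507, 82) = 1.
1 divides 62, so solutions exist.
Back-substitute for Bézout coefficients:
  1 = 15 - 2×7
  ... = 82×(-68) + 507×(11)
Scale by 62/1 = 62: (p₀, q₀) = (-4216, 682).
General solution: p = -4216 + 507t, q = 682 - 82t for integer t.
p ≥ 0: smallest is -4216 mod 507 = 347 (at t = 9), with q = -56.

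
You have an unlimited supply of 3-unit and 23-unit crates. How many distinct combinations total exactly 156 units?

3

Need nonnegative integers with 3j + 23k = 156.
gcd(3, 23) = 1, and 3·(8) + 23·(-1) = 1.
So (j₀, k₀) = (1248, -156); general j = 1248 + 23t, k = -156 - 3t.
j ≥ 0 ⇒ t ≥ -54; k ≥ 0 ⇒ t ≤ -52. That's 3 values of t.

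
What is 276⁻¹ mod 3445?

1036

gcd(3445, 276):
  3445 = 12×276 + 133
  276 = 2×133 + 10
  133 = 13×10 + 3
  10 = 3×3 + 1
  3 = 3×1
so gcd(3445, 276) = 1.
Back-substitute for Bézout coefficients:
  1 = 10 - 3×3
  ... = 276×(1036) + 3445×(-83)
So 276×1036 ≡ 1 (mod 3445), and 1036 mod 3445 = 1036.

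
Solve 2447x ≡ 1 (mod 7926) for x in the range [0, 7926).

gcd(7926, 2447) = 1  (7926 = 3*2447 + 585, 2447 = 4*585 + 107, 585 = 5*107 + 50, 107 = 2*50 + 7, 50 = 7*7 + 1, 7 = 7*1).
Back-substituting, 2447*(-1111) + 7926*(343) = 1.
So 2447*-1111 ≡ 1 (mod 7926), and -1111 mod 7926 = 6815.

6815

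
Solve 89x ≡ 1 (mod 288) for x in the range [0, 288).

gcd(288, 89) = 1  (288 = 3*89 + 21, 89 = 4*21 + 5, 21 = 4*5 + 1, 5 = 5*1).
Back-substituting, 89*(-55) + 288*(17) = 1.
So 89*-55 ≡ 1 (mod 288), and -55 mod 288 = 233.

233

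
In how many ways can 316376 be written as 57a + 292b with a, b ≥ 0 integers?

19

gcd(292, 57) = 1.
By Bézout, 57×(41) + 292×(-8) = 1.
One solution: (192, 1046).
General: a = 192 + 292t, b = 1046 - 57t.
a ≥ 0 ⇒ t ≥ 0; b ≥ 0 ⇒ t ≤ 18. So t ∈ [0, 18]: 19 solutions.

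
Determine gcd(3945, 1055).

gcd(3945, 1055):
  3945 = 3×1055 + 780
  1055 = 1×780 + 275
  780 = 2×275 + 230
  275 = 1×230 + 45
  230 = 5×45 + 5
  45 = 9×5
so gcd(3945, 1055) = 5.

5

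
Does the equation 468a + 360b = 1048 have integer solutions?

no

gcd(468, 360) = 36.
36 does not divide 1048 (remainder 4), so no integer solutions.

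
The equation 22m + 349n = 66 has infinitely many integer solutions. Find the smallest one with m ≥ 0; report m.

3

gcd(349, 22) = 1.
1 divides 66, so solutions exist.
By Bézout, 22×(-111) + 349×(7) = 1.
Scale by 66/1 = 66: (m₀, n₀) = (-7326, 462).
General solution: m = -7326 + 349t, n = 462 - 22t for integer t.
m ≥ 0: smallest is -7326 mod 349 = 3 (at t = 21), with n = 0.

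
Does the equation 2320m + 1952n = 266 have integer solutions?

no

gcd(2320, 1952) = 16  (2320 = 1×1952 + 368, 1952 = 5×368 + 112, 368 = 3×112 + 32, 112 = 3×32 + 16, 32 = 2×16).
16 does not divide 266 (remainder 10), so no integer solutions.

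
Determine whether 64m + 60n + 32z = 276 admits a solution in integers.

gcd(64, 60) = 4  (64 = 1*60 + 4, 60 = 15*4).
gcd(4, 32) = 4.
4 divides 276, so integer solutions exist.

yes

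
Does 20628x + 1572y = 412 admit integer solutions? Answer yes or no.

no

gcd(20628, 1572) = 12.
12 does not divide 412 (remainder 4), so no integer solutions.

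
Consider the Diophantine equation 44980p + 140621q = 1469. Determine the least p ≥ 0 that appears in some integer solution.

gcd(140621, 44980):
  140621 = 3*44980 + 5681
  44980 = 7*5681 + 5213
  5681 = 1*5213 + 468
  5213 = 11*468 + 65
  468 = 7*65 + 13
  65 = 5*13
so gcd(140621, 44980) = 13.
13 divides 1469, so solutions exist.
Back-substitute for Bézout coefficients:
  13 = 468 - 7*65
  ... = 44980*(-2104) + 140621*(673)
Scale by 1469/13 = 113: (p₀, q₀) = (-237752, 76049).
General solution: p = -237752 + 10817t, q = 76049 - 3460t for integer t.
p ≥ 0: smallest is -237752 mod 10817 = 222 (at t = 22), with q = -71.

222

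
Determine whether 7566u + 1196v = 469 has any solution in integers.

no

gcd(7566, 1196):
  7566 = 6*1196 + 390
  1196 = 3*390 + 26
  390 = 15*26
so gcd(7566, 1196) = 26.
26 does not divide 469 (remainder 1), so no integer solutions.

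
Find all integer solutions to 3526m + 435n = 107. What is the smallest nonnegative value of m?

182

gcd(3526, 435):
  3526 = 8*435 + 46
  435 = 9*46 + 21
  46 = 2*21 + 4
  21 = 5*4 + 1
  4 = 4*1
so gcd(3526, 435) = 1.
1 divides 107, so solutions exist.
Back-substitute for Bézout coefficients:
  1 = 21 - 5*4
  ... = 3526*(-104) + 435*(843)
Scale by 107/1 = 107: (m₀, n₀) = (-11128, 90201).
General solution: m = -11128 + 435t, n = 90201 - 3526t for integer t.
m ≥ 0: smallest is -11128 mod 435 = 182 (at t = 26), with n = -1475.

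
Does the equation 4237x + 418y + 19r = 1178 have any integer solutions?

yes

gcd(4237, 418) = 19  (4237 = 10×418 + 57, 418 = 7×57 + 19, 57 = 3×19).
gcd(19, 19) = 19.
19 divides 1178, so integer solutions exist.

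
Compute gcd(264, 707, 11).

1

gcd(707, 264) = 1.
gcd(1, 11) = 1.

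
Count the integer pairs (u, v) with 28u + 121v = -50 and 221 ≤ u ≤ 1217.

gcd(121, 28):
  121 = 4·28 + 9
  28 = 3·9 + 1
  9 = 9·1
so gcd(121, 28) = 1.
Back-substitute for Bézout coefficients:
  1 = 28 - 3·9
  ... = 28·(13) + 121·(-3)
Scale by -50: particular solution (-650, 150); reduce u mod 121: (76, -18).
General solution: u = 76 + 121t, v = -18 - 28t for integer t.
221 ≤ 76 + 121t ≤ 1217 gives t ∈ [2, 9], which is 8 values.

8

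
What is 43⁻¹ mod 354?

gcd(354, 43):
  354 = 8×43 + 10
  43 = 4×10 + 3
  10 = 3×3 + 1
  3 = 3×1
so gcd(354, 43) = 1.
Back-substitute for Bézout coefficients:
  1 = 10 - 3×3
  ... = 43×(-107) + 354×(13)
So 43×-107 ≡ 1 (mod 354), and -107 mod 354 = 247.

247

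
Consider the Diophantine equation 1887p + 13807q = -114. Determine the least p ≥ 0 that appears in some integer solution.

7990

gcd(13807, 1887):
  13807 = 7*1887 + 598
  1887 = 3*598 + 93
  598 = 6*93 + 40
  93 = 2*40 + 13
  40 = 3*13 + 1
  13 = 13*1
so gcd(13807, 1887) = 1.
1 divides -114, so solutions exist.
Back-substitute for Bézout coefficients:
  1 = 40 - 3*13
  ... = 1887*(-1039) + 13807*(142)
Scale by -114/1 = -114: (p₀, q₀) = (118446, -16188).
General solution: p = 118446 + 13807t, q = -16188 - 1887t for integer t.
p ≥ 0: smallest is 118446 mod 13807 = 7990 (at t = -8), with q = -1092.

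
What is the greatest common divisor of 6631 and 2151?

gcd(6631, 2151):
  6631 = 3·2151 + 178
  2151 = 12·178 + 15
  178 = 11·15 + 13
  15 = 1·13 + 2
  13 = 6·2 + 1
  2 = 2·1
so gcd(6631, 2151) = 1.

1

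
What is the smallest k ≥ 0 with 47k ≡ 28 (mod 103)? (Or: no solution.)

51

gcd(103, 47):
  103 = 2·47 + 9
  47 = 5·9 + 2
  9 = 4·2 + 1
  2 = 2·1
so gcd(103, 47) = 1.
1 divides 28, so solutions exist.
Back-substitute for Bézout coefficients:
  1 = 9 - 4·2
  ... = 47·(-46) + 103·(21)
So 47·(-46) ≡ 1 (mod 103); multiply by 28: k ≡ -1288 (mod 103).
Smallest nonnegative: k = -1288 mod 103 = 51.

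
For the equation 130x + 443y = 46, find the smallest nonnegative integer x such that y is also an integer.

gcd(443, 130):
  443 = 3*130 + 53
  130 = 2*53 + 24
  53 = 2*24 + 5
  24 = 4*5 + 4
  5 = 1*4 + 1
  4 = 4*1
so gcd(443, 130) = 1.
1 divides 46, so solutions exist.
Back-substitute for Bézout coefficients:
  1 = 5 - 1*4
  ... = 130*(-92) + 443*(27)
Scale by 46/1 = 46: (x₀, y₀) = (-4232, 1242).
General solution: x = -4232 + 443t, y = 1242 - 130t for integer t.
x ≥ 0: smallest is -4232 mod 443 = 198 (at t = 10), with y = -58.

198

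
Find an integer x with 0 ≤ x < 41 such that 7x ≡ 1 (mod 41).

6

gcd(41, 7):
  41 = 5*7 + 6
  7 = 1*6 + 1
  6 = 6*1
so gcd(41, 7) = 1.
Back-substitute for Bézout coefficients:
  1 = 7 - 1*6
  ... = 7*(6) + 41*(-1)
So 7*6 ≡ 1 (mod 41), and 6 mod 41 = 6.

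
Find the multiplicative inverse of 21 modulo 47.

9

gcd(47, 21):
  47 = 2*21 + 5
  21 = 4*5 + 1
  5 = 5*1
so gcd(47, 21) = 1.
Back-substitute for Bézout coefficients:
  1 = 21 - 4*5
  ... = 21*(9) + 47*(-4)
So 21*9 ≡ 1 (mod 47), and 9 mod 47 = 9.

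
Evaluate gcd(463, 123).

1

gcd(463, 123):
  463 = 3·123 + 94
  123 = 1·94 + 29
  94 = 3·29 + 7
  29 = 4·7 + 1
  7 = 7·1
so gcd(463, 123) = 1.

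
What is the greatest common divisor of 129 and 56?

1

gcd(129, 56):
  129 = 2×56 + 17
  56 = 3×17 + 5
  17 = 3×5 + 2
  5 = 2×2 + 1
  2 = 2×1
so gcd(129, 56) = 1.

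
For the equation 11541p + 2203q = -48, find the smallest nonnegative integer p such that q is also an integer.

536

gcd(11541, 2203) = 1.
1 divides -48, so solutions exist.
By Bézout, 11541·(356) + 2203·(-1865) = 1.
Scale by -48/1 = -48: (p₀, q₀) = (-17088, 89520).
General solution: p = -17088 + 2203t, q = 89520 - 11541t for integer t.
p ≥ 0: smallest is -17088 mod 2203 = 536 (at t = 8), with q = -2808.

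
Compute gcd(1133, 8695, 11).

1

gcd(8695, 1133):
  8695 = 7·1133 + 764
  1133 = 1·764 + 369
  764 = 2·369 + 26
  369 = 14·26 + 5
  26 = 5·5 + 1
  5 = 5·1
so gcd(8695, 1133) = 1.
gcd(1, 11) = 1.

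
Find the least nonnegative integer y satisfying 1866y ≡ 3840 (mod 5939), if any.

gcd(5939, 1866) = 1  (5939 = 3·1866 + 341, 1866 = 5·341 + 161, 341 = 2·161 + 19, 161 = 8·19 + 9, 19 = 2·9 + 1, 9 = 9·1).
1 divides 3840, so solutions exist.
Back-substituting, 1866·(-627) + 5939·(197) = 1.
So 1866·(-627) ≡ 1 (mod 5939); multiply by 3840: y ≡ -2407680 (mod 5939).
Smallest nonnegative: y = -2407680 mod 5939 = 3554.

3554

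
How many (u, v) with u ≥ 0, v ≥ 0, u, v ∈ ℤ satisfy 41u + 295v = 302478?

gcd(295, 41):
  295 = 7·41 + 8
  41 = 5·8 + 1
  8 = 8·1
so gcd(295, 41) = 1.
Back-substitute for Bézout coefficients:
  1 = 41 - 5·8
  ... = 41·(36) + 295·(-5)
Scale by 302478: one solution is (10889208, -1512390). Reduce u mod 295: (168, 1002).
General: u = 168 + 295t, v = 1002 - 41t.
u ≥ 0 ⇒ t ≥ 0; v ≥ 0 ⇒ t ≤ 24. So t ∈ [0, 24]: 25 solutions.

25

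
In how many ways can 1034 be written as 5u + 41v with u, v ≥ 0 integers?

gcd(41, 5) = 1.
By Bézout, 5·(-8) + 41·(1) = 1.
One solution: (10, 24).
General: u = 10 + 41t, v = 24 - 5t.
u ≥ 0 ⇒ t ≥ 0; v ≥ 0 ⇒ t ≤ 4. So t ∈ [0, 4]: 5 solutions.

5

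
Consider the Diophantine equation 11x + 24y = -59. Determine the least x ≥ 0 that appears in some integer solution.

23

gcd(24, 11) = 1.
1 divides -59, so solutions exist.
By Bézout, 11·(11) + 24·(-5) = 1.
Scale by -59/1 = -59: (x₀, y₀) = (-649, 295).
General solution: x = -649 + 24t, y = 295 - 11t for integer t.
x ≥ 0: smallest is -649 mod 24 = 23 (at t = 28), with y = -13.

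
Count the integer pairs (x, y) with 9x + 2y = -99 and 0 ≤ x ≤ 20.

gcd(9, 2):
  9 = 4×2 + 1
  2 = 2×1
so gcd(9, 2) = 1.
Back-substitute for Bézout coefficients:
  1 = 9 - 4×2
  ... = 9×(1) + 2×(-4)
Scale by -99: particular solution (-99, 396); reduce x mod 2: (1, -54).
General solution: x = 1 + 2t, y = -54 - 9t for integer t.
0 ≤ 1 + 2t ≤ 20 gives t ∈ [0, 9], which is 10 values.

10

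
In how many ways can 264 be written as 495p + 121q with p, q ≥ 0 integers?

gcd(495, 121) = 11  (495 = 4*121 + 11, 121 = 11*11).
Back-substituting, 495*(1) + 121*(-4) = 11.
Scale by 24: one solution is (24, -96). Reduce p mod 11: (2, -6).
General: p = 2 + 11t, q = -6 - 45t.
p ≥ 0 ⇒ t ≥ 0; q ≥ 0 ⇒ t ≤ -1. So t ∈ [0, -1]: 0 solutions.

0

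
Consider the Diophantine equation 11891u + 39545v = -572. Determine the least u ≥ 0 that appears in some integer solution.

gcd(39545, 11891):
  39545 = 3*11891 + 3872
  11891 = 3*3872 + 275
  3872 = 14*275 + 22
  275 = 12*22 + 11
  22 = 2*11
so gcd(39545, 11891) = 11.
11 divides -572, so solutions exist.
Back-substitute for Bézout coefficients:
  11 = 275 - 12*22
  ... = 11891*(1726) + 39545*(-519)
Scale by -572/11 = -52: (u₀, v₀) = (-89752, 26988).
General solution: u = -89752 + 3595t, v = 26988 - 1081t for integer t.
u ≥ 0: smallest is -89752 mod 3595 = 123 (at t = 25), with v = -37.

123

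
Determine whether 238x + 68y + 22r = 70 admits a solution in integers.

gcd(238, 68):
  238 = 3·68 + 34
  68 = 2·34
so gcd(238, 68) = 34.
gcd(34, 22) = 2.
2 divides 70, so integer solutions exist.

yes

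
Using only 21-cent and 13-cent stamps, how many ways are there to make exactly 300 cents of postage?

Need nonnegative integers with 21j + 13k = 300.
gcd(21, 13) = 1, and 21·(5) + 13·(-8) = 1.
So (j₀, k₀) = (1500, -2400); general j = 1500 + 13t, k = -2400 - 21t.
j ≥ 0 ⇒ t ≥ -115; k ≥ 0 ⇒ t ≤ -115. That's 1 value of t.

1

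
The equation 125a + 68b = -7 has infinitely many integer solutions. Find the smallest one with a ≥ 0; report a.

gcd(125, 68) = 1.
1 divides -7, so solutions exist.
By Bézout, 125*(-31) + 68*(57) = 1.
Scale by -7/1 = -7: (a₀, b₀) = (217, -399).
General solution: a = 217 + 68t, b = -399 - 125t for integer t.
a ≥ 0: smallest is 217 mod 68 = 13 (at t = -3), with b = -24.

13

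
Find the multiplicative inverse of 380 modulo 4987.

1273

gcd(4987, 380) = 1.
By Bézout, 380×(1273) + 4987×(-97) = 1.
So 380×1273 ≡ 1 (mod 4987), and 1273 mod 4987 = 1273.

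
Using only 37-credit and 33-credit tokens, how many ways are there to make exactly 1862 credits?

Need nonnegative integers with 37j + 33k = 1862.
gcd(37, 33) = 1, and 37·(-8) + 33·(9) = 1.
So (j₀, k₀) = (-14896, 16758); general j = -14896 + 33t, k = 16758 - 37t.
j ≥ 0 ⇒ t ≥ 452; k ≥ 0 ⇒ t ≤ 452. That's 1 value of t.

1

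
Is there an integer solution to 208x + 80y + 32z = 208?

yes

gcd(208, 80) = 16  (208 = 2×80 + 48, 80 = 1×48 + 32, 48 = 1×32 + 16, 32 = 2×16).
gcd(16, 32) = 16.
16 divides 208, so integer solutions exist.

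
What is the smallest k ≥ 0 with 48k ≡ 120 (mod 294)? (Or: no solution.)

gcd(294, 48) = 6  (294 = 6×48 + 6, 48 = 8×6).
6 divides 120, so solutions exist.
Back-substituting, 48×(-6) + 294×(1) = 6.
So 48×(-6) ≡ 6 (mod 294); multiply by 20: k ≡ -120 (mod 49).
Smallest nonnegative: k = -120 mod 49 = 27.

27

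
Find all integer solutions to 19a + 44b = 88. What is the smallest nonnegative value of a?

0

gcd(44, 19):
  44 = 2×19 + 6
  19 = 3×6 + 1
  6 = 6×1
so gcd(44, 19) = 1.
1 divides 88, so solutions exist.
Back-substitute for Bézout coefficients:
  1 = 19 - 3×6
  ... = 19×(7) + 44×(-3)
Scale by 88/1 = 88: (a₀, b₀) = (616, -264).
General solution: a = 616 + 44t, b = -264 - 19t for integer t.
a ≥ 0: smallest is 616 mod 44 = 0 (at t = -14), with b = 2.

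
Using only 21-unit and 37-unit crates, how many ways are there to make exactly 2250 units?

Need nonnegative integers with 21j + 37k = 2250.
gcd(21, 37) = 1, and 21·(-7) + 37·(4) = 1.
So (j₀, k₀) = (-15750, 9000); general j = -15750 + 37t, k = 9000 - 21t.
j ≥ 0 ⇒ t ≥ 426; k ≥ 0 ⇒ t ≤ 428. That's 3 values of t.

3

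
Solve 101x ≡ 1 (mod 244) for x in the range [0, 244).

29

gcd(244, 101):
  244 = 2*101 + 42
  101 = 2*42 + 17
  42 = 2*17 + 8
  17 = 2*8 + 1
  8 = 8*1
so gcd(244, 101) = 1.
Back-substitute for Bézout coefficients:
  1 = 17 - 2*8
  ... = 101*(29) + 244*(-12)
So 101*29 ≡ 1 (mod 244), and 29 mod 244 = 29.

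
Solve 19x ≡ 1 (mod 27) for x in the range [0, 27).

gcd(27, 19) = 1  (27 = 1×19 + 8, 19 = 2×8 + 3, 8 = 2×3 + 2, 3 = 1×2 + 1, 2 = 2×1).
Back-substituting, 19×(10) + 27×(-7) = 1.
So 19×10 ≡ 1 (mod 27), and 10 mod 27 = 10.

10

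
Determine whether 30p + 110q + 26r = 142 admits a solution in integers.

yes

gcd(110, 30) = 10.
gcd(10, 26) = 2.
2 divides 142, so integer solutions exist.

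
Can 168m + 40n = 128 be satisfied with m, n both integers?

yes

gcd(168, 40):
  168 = 4·40 + 8
  40 = 5·8
so gcd(168, 40) = 8.
8 divides 128, so integer solutions exist.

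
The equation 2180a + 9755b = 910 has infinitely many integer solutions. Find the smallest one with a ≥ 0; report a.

1316

gcd(9755, 2180):
  9755 = 4×2180 + 1035
  2180 = 2×1035 + 110
  1035 = 9×110 + 45
  110 = 2×45 + 20
  45 = 2×20 + 5
  20 = 4×5
so gcd(9755, 2180) = 5.
5 divides 910, so solutions exist.
Back-substitute for Bézout coefficients:
  5 = 45 - 2×20
  ... = 2180×(-443) + 9755×(99)
Scale by 910/5 = 182: (a₀, b₀) = (-80626, 18018).
General solution: a = -80626 + 1951t, b = 18018 - 436t for integer t.
a ≥ 0: smallest is -80626 mod 1951 = 1316 (at t = 42), with b = -294.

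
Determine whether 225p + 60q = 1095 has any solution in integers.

yes

gcd(225, 60) = 15.
15 divides 1095, so integer solutions exist.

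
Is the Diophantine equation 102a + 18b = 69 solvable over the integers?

no

gcd(102, 18) = 6  (102 = 5×18 + 12, 18 = 1×12 + 6, 12 = 2×6).
6 does not divide 69 (remainder 3), so no integer solutions.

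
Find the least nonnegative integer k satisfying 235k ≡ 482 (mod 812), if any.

gcd(812, 235) = 1.
1 divides 482, so solutions exist.
By Bézout, 235·(387) + 812·(-112) = 1.
So 235·(387) ≡ 1 (mod 812); multiply by 482: k ≡ 186534 (mod 812).
Smallest nonnegative: k = 186534 mod 812 = 586.

586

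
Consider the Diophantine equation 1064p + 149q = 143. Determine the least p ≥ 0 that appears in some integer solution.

21

gcd(1064, 149):
  1064 = 7×149 + 21
  149 = 7×21 + 2
  21 = 10×2 + 1
  2 = 2×1
so gcd(1064, 149) = 1.
1 divides 143, so solutions exist.
Back-substitute for Bézout coefficients:
  1 = 21 - 10×2
  ... = 1064×(71) + 149×(-507)
Scale by 143/1 = 143: (p₀, q₀) = (10153, -72501).
General solution: p = 10153 + 149t, q = -72501 - 1064t for integer t.
p ≥ 0: smallest is 10153 mod 149 = 21 (at t = -68), with q = -149.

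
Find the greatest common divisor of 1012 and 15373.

gcd(15373, 1012):
  15373 = 15·1012 + 193
  1012 = 5·193 + 47
  193 = 4·47 + 5
  47 = 9·5 + 2
  5 = 2·2 + 1
  2 = 2·1
so gcd(15373, 1012) = 1.

1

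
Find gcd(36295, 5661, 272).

17

gcd(36295, 5661) = 17  (36295 = 6×5661 + 2329, 5661 = 2×2329 + 1003, 2329 = 2×1003 + 323, 1003 = 3×323 + 34, 323 = 9×34 + 17, 34 = 2×17).
gcd(17, 272) = 17.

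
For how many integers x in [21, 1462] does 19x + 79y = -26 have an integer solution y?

gcd(79, 19):
  79 = 4·19 + 3
  19 = 6·3 + 1
  3 = 3·1
so gcd(79, 19) = 1.
Back-substitute for Bézout coefficients:
  1 = 19 - 6·3
  ... = 19·(25) + 79·(-6)
Scale by -26: particular solution (-650, 156); reduce x mod 79: (61, -15).
General solution: x = 61 + 79t, y = -15 - 19t for integer t.
21 ≤ 61 + 79t ≤ 1462 gives t ∈ [0, 17], which is 18 values.

18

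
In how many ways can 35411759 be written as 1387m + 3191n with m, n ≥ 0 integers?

8

gcd(3191, 1387) = 1.
By Bézout, 1387×(352) + 3191×(-153) = 1.
One solution: (2879, 9846).
General: m = 2879 + 3191t, n = 9846 - 1387t.
m ≥ 0 ⇒ t ≥ 0; n ≥ 0 ⇒ t ≤ 7. So t ∈ [0, 7]: 8 solutions.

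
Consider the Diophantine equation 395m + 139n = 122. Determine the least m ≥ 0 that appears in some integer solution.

gcd(395, 139) = 1.
1 divides 122, so solutions exist.
By Bézout, 395*(-19) + 139*(54) = 1.
Scale by 122/1 = 122: (m₀, n₀) = (-2318, 6588).
General solution: m = -2318 + 139t, n = 6588 - 395t for integer t.
m ≥ 0: smallest is -2318 mod 139 = 45 (at t = 17), with n = -127.

45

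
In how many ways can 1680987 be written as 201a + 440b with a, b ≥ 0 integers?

19

gcd(440, 201) = 1  (440 = 2*201 + 38, 201 = 5*38 + 11, 38 = 3*11 + 5, 11 = 2*5 + 1, 5 = 5*1).
Back-substituting, 201*(81) + 440*(-37) = 1.
Scale by 1680987: one solution is (136159947, -62196519). Reduce a mod 440: (187, 3735).
General: a = 187 + 440t, b = 3735 - 201t.
a ≥ 0 ⇒ t ≥ 0; b ≥ 0 ⇒ t ≤ 18. So t ∈ [0, 18]: 19 solutions.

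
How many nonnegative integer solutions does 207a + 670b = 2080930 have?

15

gcd(670, 207):
  670 = 3×207 + 49
  207 = 4×49 + 11
  49 = 4×11 + 5
  11 = 2×5 + 1
  5 = 5×1
so gcd(670, 207) = 1.
Back-substitute for Bézout coefficients:
  1 = 11 - 2×5
  ... = 207×(123) + 670×(-38)
Scale by 2080930: one solution is (255954390, -79075340). Reduce a mod 670: (320, 3007).
General: a = 320 + 670t, b = 3007 - 207t.
a ≥ 0 ⇒ t ≥ 0; b ≥ 0 ⇒ t ≤ 14. So t ∈ [0, 14]: 15 solutions.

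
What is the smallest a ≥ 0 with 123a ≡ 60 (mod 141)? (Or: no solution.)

28

gcd(141, 123) = 3  (141 = 1×123 + 18, 123 = 6×18 + 15, 18 = 1×15 + 3, 15 = 5×3).
3 divides 60, so solutions exist.
Back-substituting, 123×(-8) + 141×(7) = 3.
So 123×(-8) ≡ 3 (mod 141); multiply by 20: a ≡ -160 (mod 47).
Smallest nonnegative: a = -160 mod 47 = 28.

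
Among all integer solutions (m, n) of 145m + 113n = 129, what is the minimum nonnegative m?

57

gcd(145, 113) = 1  (145 = 1*113 + 32, 113 = 3*32 + 17, 32 = 1*17 + 15, 17 = 1*15 + 2, 15 = 7*2 + 1, 2 = 2*1).
1 divides 129, so solutions exist.
Back-substituting, 145*(53) + 113*(-68) = 1.
Scale by 129/1 = 129: (m₀, n₀) = (6837, -8772).
General solution: m = 6837 + 113t, n = -8772 - 145t for integer t.
m ≥ 0: smallest is 6837 mod 113 = 57 (at t = -60), with n = -72.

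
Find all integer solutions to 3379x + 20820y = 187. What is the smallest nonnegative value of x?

gcd(20820, 3379) = 1  (20820 = 6*3379 + 546, 3379 = 6*546 + 103, 546 = 5*103 + 31, 103 = 3*31 + 10, 31 = 3*10 + 1, 10 = 10*1).
1 divides 187, so solutions exist.
Back-substituting, 3379*(-2021) + 20820*(328) = 1.
Scale by 187/1 = 187: (x₀, y₀) = (-377927, 61336).
General solution: x = -377927 + 20820t, y = 61336 - 3379t for integer t.
x ≥ 0: smallest is -377927 mod 20820 = 17653 (at t = 19), with y = -2865.

17653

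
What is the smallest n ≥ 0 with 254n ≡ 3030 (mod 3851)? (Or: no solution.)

gcd(3851, 254) = 1.
1 divides 3030, so solutions exist.
By Bézout, 254*(-470) + 3851*(31) = 1.
So 254*(-470) ≡ 1 (mod 3851); multiply by 3030: n ≡ -1424100 (mod 3851).
Smallest nonnegative: n = -1424100 mod 3851 = 770.

770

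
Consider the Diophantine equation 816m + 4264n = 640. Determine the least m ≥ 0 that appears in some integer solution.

168

gcd(4264, 816) = 8  (4264 = 5*816 + 184, 816 = 4*184 + 80, 184 = 2*80 + 24, 80 = 3*24 + 8, 24 = 3*8).
8 divides 640, so solutions exist.
Back-substituting, 816*(162) + 4264*(-31) = 8.
Scale by 640/8 = 80: (m₀, n₀) = (12960, -2480).
General solution: m = 12960 + 533t, n = -2480 - 102t for integer t.
m ≥ 0: smallest is 12960 mod 533 = 168 (at t = -24), with n = -32.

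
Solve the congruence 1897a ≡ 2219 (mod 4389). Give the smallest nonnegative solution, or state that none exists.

413

gcd(4389, 1897) = 7  (4389 = 2×1897 + 595, 1897 = 3×595 + 112, 595 = 5×112 + 35, 112 = 3×35 + 7, 35 = 5×7).
7 divides 2219, so solutions exist.
Back-substituting, 1897×(118) + 4389×(-51) = 7.
So 1897×(118) ≡ 7 (mod 4389); multiply by 317: a ≡ 37406 (mod 627).
Smallest nonnegative: a = 37406 mod 627 = 413.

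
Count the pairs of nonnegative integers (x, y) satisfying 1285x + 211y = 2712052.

10

gcd(1285, 211):
  1285 = 6*211 + 19
  211 = 11*19 + 2
  19 = 9*2 + 1
  2 = 2*1
so gcd(1285, 211) = 1.
Back-substitute for Bézout coefficients:
  1 = 19 - 9*2
  ... = 1285*(100) + 211*(-609)
Scale by 2712052: one solution is (271205200, -1651639668). Reduce x mod 211: (148, 11952).
General: x = 148 + 211t, y = 11952 - 1285t.
x ≥ 0 ⇒ t ≥ 0; y ≥ 0 ⇒ t ≤ 9. So t ∈ [0, 9]: 10 solutions.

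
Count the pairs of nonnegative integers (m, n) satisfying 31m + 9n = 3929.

gcd(31, 9):
  31 = 3·9 + 4
  9 = 2·4 + 1
  4 = 4·1
so gcd(31, 9) = 1.
Back-substitute for Bézout coefficients:
  1 = 9 - 2·4
  ... = 31·(-2) + 9·(7)
Scale by 3929: one solution is (-7858, 27503). Reduce m mod 9: (8, 409).
General: m = 8 + 9t, n = 409 - 31t.
m ≥ 0 ⇒ t ≥ 0; n ≥ 0 ⇒ t ≤ 13. So t ∈ [0, 13]: 14 solutions.

14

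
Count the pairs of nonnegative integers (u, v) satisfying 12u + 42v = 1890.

23

gcd(42, 12):
  42 = 3×12 + 6
  12 = 2×6
so gcd(42, 12) = 6.
Back-substitute for Bézout coefficients:
  6 = 42 - 3×12
  ... = 12×(-3) + 42×(1)
Scale by 315: one solution is (-945, 315). Reduce u mod 7: (0, 45).
General: u = 0 + 7t, v = 45 - 2t.
u ≥ 0 ⇒ t ≥ 0; v ≥ 0 ⇒ t ≤ 22. So t ∈ [0, 22]: 23 solutions.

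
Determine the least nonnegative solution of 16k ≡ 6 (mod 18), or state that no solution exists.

gcd(18, 16) = 2  (18 = 1*16 + 2, 16 = 8*2).
2 divides 6, so solutions exist.
Back-substituting, 16*(-1) + 18*(1) = 2.
So 16*(-1) ≡ 2 (mod 18); multiply by 3: k ≡ -3 (mod 9).
Smallest nonnegative: k = -3 mod 9 = 6.

6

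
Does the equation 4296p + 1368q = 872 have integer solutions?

no

gcd(4296, 1368):
  4296 = 3·1368 + 192
  1368 = 7·192 + 24
  192 = 8·24
so gcd(4296, 1368) = 24.
24 does not divide 872 (remainder 8), so no integer solutions.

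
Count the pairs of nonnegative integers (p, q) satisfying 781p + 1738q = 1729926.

14

gcd(1738, 781) = 11  (1738 = 2×781 + 176, 781 = 4×176 + 77, 176 = 2×77 + 22, 77 = 3×22 + 11, 22 = 2×11).
Back-substituting, 781×(69) + 1738×(-31) = 11.
Scale by 157266: one solution is (10851354, -4875246). Reduce p mod 158: (72, 963).
General: p = 72 + 158t, q = 963 - 71t.
p ≥ 0 ⇒ t ≥ 0; q ≥ 0 ⇒ t ≤ 13. So t ∈ [0, 13]: 14 solutions.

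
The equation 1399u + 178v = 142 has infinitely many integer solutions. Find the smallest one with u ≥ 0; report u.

gcd(1399, 178):
  1399 = 7*178 + 153
  178 = 1*153 + 25
  153 = 6*25 + 3
  25 = 8*3 + 1
  3 = 3*1
so gcd(1399, 178) = 1.
1 divides 142, so solutions exist.
Back-substitute for Bézout coefficients:
  1 = 25 - 8*3
  ... = 1399*(-57) + 178*(448)
Scale by 142/1 = 142: (u₀, v₀) = (-8094, 63616).
General solution: u = -8094 + 178t, v = 63616 - 1399t for integer t.
u ≥ 0: smallest is -8094 mod 178 = 94 (at t = 46), with v = -738.

94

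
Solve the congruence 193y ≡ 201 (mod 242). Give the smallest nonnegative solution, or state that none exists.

149

gcd(242, 193):
  242 = 1×193 + 49
  193 = 3×49 + 46
  49 = 1×46 + 3
  46 = 15×3 + 1
  3 = 3×1
so gcd(242, 193) = 1.
1 divides 201, so solutions exist.
Back-substitute for Bézout coefficients:
  1 = 46 - 15×3
  ... = 193×(79) + 242×(-63)
So 193×(79) ≡ 1 (mod 242); multiply by 201: y ≡ 15879 (mod 242).
Smallest nonnegative: y = 15879 mod 242 = 149.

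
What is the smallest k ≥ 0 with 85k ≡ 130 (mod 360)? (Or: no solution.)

gcd(360, 85):
  360 = 4*85 + 20
  85 = 4*20 + 5
  20 = 4*5
so gcd(360, 85) = 5.
5 divides 130, so solutions exist.
Back-substitute for Bézout coefficients:
  5 = 85 - 4*20
  ... = 85*(17) + 360*(-4)
So 85*(17) ≡ 5 (mod 360); multiply by 26: k ≡ 442 (mod 72).
Smallest nonnegative: k = 442 mod 72 = 10.

10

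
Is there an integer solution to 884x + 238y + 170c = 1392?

gcd(884, 238) = 34.
gcd(34, 170) = 34.
34 does not divide 1392 (remainder 32), so no integer solutions.

no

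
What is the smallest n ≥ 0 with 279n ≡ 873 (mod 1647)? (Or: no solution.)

gcd(1647, 279) = 9  (1647 = 5·279 + 252, 279 = 1·252 + 27, 252 = 9·27 + 9, 27 = 3·9).
9 divides 873, so solutions exist.
Back-substituting, 279·(-59) + 1647·(10) = 9.
So 279·(-59) ≡ 9 (mod 1647); multiply by 97: n ≡ -5723 (mod 183).
Smallest nonnegative: n = -5723 mod 183 = 133.

133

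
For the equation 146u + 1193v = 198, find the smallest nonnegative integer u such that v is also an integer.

557

gcd(1193, 146) = 1.
1 divides 198, so solutions exist.
By Bézout, 146×(286) + 1193×(-35) = 1.
Scale by 198/1 = 198: (u₀, v₀) = (56628, -6930).
General solution: u = 56628 + 1193t, v = -6930 - 146t for integer t.
u ≥ 0: smallest is 56628 mod 1193 = 557 (at t = -47), with v = -68.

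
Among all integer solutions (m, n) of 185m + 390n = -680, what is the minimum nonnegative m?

gcd(390, 185) = 5.
5 divides -680, so solutions exist.
By Bézout, 185·(19) + 390·(-9) = 5.
Scale by -680/5 = -136: (m₀, n₀) = (-2584, 1224).
General solution: m = -2584 + 78t, n = 1224 - 37t for integer t.
m ≥ 0: smallest is -2584 mod 78 = 68 (at t = 34), with n = -34.

68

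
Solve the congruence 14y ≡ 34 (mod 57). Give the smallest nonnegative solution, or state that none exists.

35

gcd(57, 14) = 1.
1 divides 34, so solutions exist.
By Bézout, 14*(-4) + 57*(1) = 1.
So 14*(-4) ≡ 1 (mod 57); multiply by 34: y ≡ -136 (mod 57).
Smallest nonnegative: y = -136 mod 57 = 35.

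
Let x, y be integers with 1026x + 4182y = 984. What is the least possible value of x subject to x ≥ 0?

gcd(4182, 1026):
  4182 = 4×1026 + 78
  1026 = 13×78 + 12
  78 = 6×12 + 6
  12 = 2×6
so gcd(4182, 1026) = 6.
6 divides 984, so solutions exist.
Back-substitute for Bézout coefficients:
  6 = 78 - 6×12
  ... = 1026×(-322) + 4182×(79)
Scale by 984/6 = 164: (x₀, y₀) = (-52808, 12956).
General solution: x = -52808 + 697t, y = 12956 - 171t for integer t.
x ≥ 0: smallest is -52808 mod 697 = 164 (at t = 76), with y = -40.

164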